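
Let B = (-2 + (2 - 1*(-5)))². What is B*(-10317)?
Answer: -257925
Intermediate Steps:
B = 25 (B = (-2 + (2 + 5))² = (-2 + 7)² = 5² = 25)
B*(-10317) = 25*(-10317) = -257925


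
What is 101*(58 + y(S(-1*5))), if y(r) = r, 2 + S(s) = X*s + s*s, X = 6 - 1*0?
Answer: 5151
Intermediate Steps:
X = 6 (X = 6 + 0 = 6)
S(s) = -2 + s**2 + 6*s (S(s) = -2 + (6*s + s*s) = -2 + (6*s + s**2) = -2 + (s**2 + 6*s) = -2 + s**2 + 6*s)
101*(58 + y(S(-1*5))) = 101*(58 + (-2 + (-1*5)**2 + 6*(-1*5))) = 101*(58 + (-2 + (-5)**2 + 6*(-5))) = 101*(58 + (-2 + 25 - 30)) = 101*(58 - 7) = 101*51 = 5151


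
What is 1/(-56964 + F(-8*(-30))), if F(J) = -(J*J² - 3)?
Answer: -1/13880961 ≈ -7.2041e-8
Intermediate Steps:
F(J) = 3 - J³ (F(J) = -(J³ - 3) = -(-3 + J³) = 3 - J³)
1/(-56964 + F(-8*(-30))) = 1/(-56964 + (3 - (-8*(-30))³)) = 1/(-56964 + (3 - 1*240³)) = 1/(-56964 + (3 - 1*13824000)) = 1/(-56964 + (3 - 13824000)) = 1/(-56964 - 13823997) = 1/(-13880961) = -1/13880961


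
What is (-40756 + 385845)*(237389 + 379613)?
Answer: 212920603178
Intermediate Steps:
(-40756 + 385845)*(237389 + 379613) = 345089*617002 = 212920603178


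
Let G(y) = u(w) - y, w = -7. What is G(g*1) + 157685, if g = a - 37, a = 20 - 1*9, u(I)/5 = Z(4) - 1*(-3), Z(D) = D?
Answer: 157746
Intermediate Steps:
u(I) = 35 (u(I) = 5*(4 - 1*(-3)) = 5*(4 + 3) = 5*7 = 35)
a = 11 (a = 20 - 9 = 11)
g = -26 (g = 11 - 37 = -26)
G(y) = 35 - y
G(g*1) + 157685 = (35 - (-26)) + 157685 = (35 - 1*(-26)) + 157685 = (35 + 26) + 157685 = 61 + 157685 = 157746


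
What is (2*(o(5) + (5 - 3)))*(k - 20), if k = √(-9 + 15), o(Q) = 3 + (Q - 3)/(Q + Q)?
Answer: -208 + 52*√6/5 ≈ -182.53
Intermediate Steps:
o(Q) = 3 + (-3 + Q)/(2*Q) (o(Q) = 3 + (-3 + Q)/((2*Q)) = 3 + (-3 + Q)*(1/(2*Q)) = 3 + (-3 + Q)/(2*Q))
k = √6 ≈ 2.4495
(2*(o(5) + (5 - 3)))*(k - 20) = (2*((½)*(-3 + 7*5)/5 + (5 - 3)))*(√6 - 20) = (2*((½)*(⅕)*(-3 + 35) + 2))*(-20 + √6) = (2*((½)*(⅕)*32 + 2))*(-20 + √6) = (2*(16/5 + 2))*(-20 + √6) = (2*(26/5))*(-20 + √6) = 52*(-20 + √6)/5 = -208 + 52*√6/5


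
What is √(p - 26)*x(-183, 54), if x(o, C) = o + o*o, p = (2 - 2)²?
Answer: 33306*I*√26 ≈ 1.6983e+5*I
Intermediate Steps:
p = 0 (p = 0² = 0)
x(o, C) = o + o²
√(p - 26)*x(-183, 54) = √(0 - 26)*(-183*(1 - 183)) = √(-26)*(-183*(-182)) = (I*√26)*33306 = 33306*I*√26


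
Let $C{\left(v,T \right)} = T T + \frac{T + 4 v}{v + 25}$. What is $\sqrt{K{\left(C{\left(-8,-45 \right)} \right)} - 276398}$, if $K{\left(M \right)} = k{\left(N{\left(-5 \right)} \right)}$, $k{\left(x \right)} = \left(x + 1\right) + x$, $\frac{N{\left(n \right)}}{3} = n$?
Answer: $i \sqrt{276427} \approx 525.76 i$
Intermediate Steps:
$N{\left(n \right)} = 3 n$
$k{\left(x \right)} = 1 + 2 x$ ($k{\left(x \right)} = \left(1 + x\right) + x = 1 + 2 x$)
$C{\left(v,T \right)} = T^{2} + \frac{T + 4 v}{25 + v}$
$K{\left(M \right)} = -29$ ($K{\left(M \right)} = 1 + 2 \cdot 3 \left(-5\right) = 1 + 2 \left(-15\right) = 1 - 30 = -29$)
$\sqrt{K{\left(C{\left(-8,-45 \right)} \right)} - 276398} = \sqrt{-29 - 276398} = \sqrt{-276427} = i \sqrt{276427}$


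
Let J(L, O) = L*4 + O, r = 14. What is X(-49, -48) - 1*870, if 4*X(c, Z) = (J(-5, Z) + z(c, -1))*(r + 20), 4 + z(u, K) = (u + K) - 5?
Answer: -3899/2 ≈ -1949.5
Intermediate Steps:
z(u, K) = -9 + K + u (z(u, K) = -4 + ((u + K) - 5) = -4 + ((K + u) - 5) = -4 + (-5 + K + u) = -9 + K + u)
J(L, O) = O + 4*L (J(L, O) = 4*L + O = O + 4*L)
X(c, Z) = -255 + 17*Z/2 + 17*c/2 (X(c, Z) = (((Z + 4*(-5)) + (-9 - 1 + c))*(14 + 20))/4 = (((Z - 20) + (-10 + c))*34)/4 = (((-20 + Z) + (-10 + c))*34)/4 = ((-30 + Z + c)*34)/4 = (-1020 + 34*Z + 34*c)/4 = -255 + 17*Z/2 + 17*c/2)
X(-49, -48) - 1*870 = (-255 + (17/2)*(-48) + (17/2)*(-49)) - 1*870 = (-255 - 408 - 833/2) - 870 = -2159/2 - 870 = -3899/2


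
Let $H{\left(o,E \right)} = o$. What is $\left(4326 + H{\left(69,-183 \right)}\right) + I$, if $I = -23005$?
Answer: $-18610$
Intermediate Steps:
$\left(4326 + H{\left(69,-183 \right)}\right) + I = \left(4326 + 69\right) - 23005 = 4395 - 23005 = -18610$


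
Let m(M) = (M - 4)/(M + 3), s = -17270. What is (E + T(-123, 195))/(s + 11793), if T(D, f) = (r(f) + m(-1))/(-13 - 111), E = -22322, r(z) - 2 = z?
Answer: 5536245/1358296 ≈ 4.0759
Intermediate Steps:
r(z) = 2 + z
m(M) = (-4 + M)/(3 + M)
T(D, f) = 1/248 - f/124 (T(D, f) = ((2 + f) + (-4 - 1)/(3 - 1))/(-13 - 111) = ((2 + f) - 5/2)/(-124) = ((2 + f) + (½)*(-5))*(-1/124) = ((2 + f) - 5/2)*(-1/124) = (-½ + f)*(-1/124) = 1/248 - f/124)
(E + T(-123, 195))/(s + 11793) = (-22322 + (1/248 - 1/124*195))/(-17270 + 11793) = (-22322 + (1/248 - 195/124))/(-5477) = (-22322 - 389/248)*(-1/5477) = -5536245/248*(-1/5477) = 5536245/1358296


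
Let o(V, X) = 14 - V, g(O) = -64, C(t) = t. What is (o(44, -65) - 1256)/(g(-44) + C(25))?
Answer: 1286/39 ≈ 32.974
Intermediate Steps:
(o(44, -65) - 1256)/(g(-44) + C(25)) = ((14 - 1*44) - 1256)/(-64 + 25) = ((14 - 44) - 1256)/(-39) = (-30 - 1256)*(-1/39) = -1286*(-1/39) = 1286/39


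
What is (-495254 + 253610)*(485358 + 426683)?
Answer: -220389235404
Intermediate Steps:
(-495254 + 253610)*(485358 + 426683) = -241644*912041 = -220389235404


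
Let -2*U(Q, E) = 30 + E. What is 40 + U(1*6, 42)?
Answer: 4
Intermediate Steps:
U(Q, E) = -15 - E/2 (U(Q, E) = -(30 + E)/2 = -15 - E/2)
40 + U(1*6, 42) = 40 + (-15 - 1/2*42) = 40 + (-15 - 21) = 40 - 36 = 4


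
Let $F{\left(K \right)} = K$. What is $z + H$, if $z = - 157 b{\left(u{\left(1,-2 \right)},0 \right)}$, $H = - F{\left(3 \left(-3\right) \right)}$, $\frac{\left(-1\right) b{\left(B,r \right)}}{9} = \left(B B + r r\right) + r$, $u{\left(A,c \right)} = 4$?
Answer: $22617$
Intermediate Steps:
$b{\left(B,r \right)} = - 9 r - 9 B^{2} - 9 r^{2}$ ($b{\left(B,r \right)} = - 9 \left(\left(B B + r r\right) + r\right) = - 9 \left(\left(B^{2} + r^{2}\right) + r\right) = - 9 \left(r + B^{2} + r^{2}\right) = - 9 r - 9 B^{2} - 9 r^{2}$)
$H = 9$ ($H = - 3 \left(-3\right) = \left(-1\right) \left(-9\right) = 9$)
$z = 22608$ ($z = - 157 \left(\left(-9\right) 0 - 9 \cdot 4^{2} - 9 \cdot 0^{2}\right) = - 157 \left(0 - 144 - 0\right) = - 157 \left(0 - 144 + 0\right) = \left(-157\right) \left(-144\right) = 22608$)
$z + H = 22608 + 9 = 22617$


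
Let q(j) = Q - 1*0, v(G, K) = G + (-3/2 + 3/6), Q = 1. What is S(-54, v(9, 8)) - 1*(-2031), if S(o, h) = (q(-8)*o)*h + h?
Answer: 1607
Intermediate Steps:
v(G, K) = -1 + G (v(G, K) = G + (-3*½ + 3*(⅙)) = G + (-3/2 + ½) = G - 1 = -1 + G)
q(j) = 1 (q(j) = 1 - 1*0 = 1 + 0 = 1)
S(o, h) = h + h*o (S(o, h) = (1*o)*h + h = o*h + h = h*o + h = h + h*o)
S(-54, v(9, 8)) - 1*(-2031) = (-1 + 9)*(1 - 54) - 1*(-2031) = 8*(-53) + 2031 = -424 + 2031 = 1607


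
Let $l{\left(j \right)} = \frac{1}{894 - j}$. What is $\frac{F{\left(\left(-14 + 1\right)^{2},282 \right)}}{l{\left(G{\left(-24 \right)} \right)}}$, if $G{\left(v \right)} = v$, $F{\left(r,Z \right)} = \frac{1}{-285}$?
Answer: $- \frac{306}{95} \approx -3.2211$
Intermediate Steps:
$F{\left(r,Z \right)} = - \frac{1}{285}$
$\frac{F{\left(\left(-14 + 1\right)^{2},282 \right)}}{l{\left(G{\left(-24 \right)} \right)}} = - \frac{1}{285 \left(- \frac{1}{-894 - 24}\right)} = - \frac{1}{285 \left(- \frac{1}{-918}\right)} = - \frac{1}{285 \left(\left(-1\right) \left(- \frac{1}{918}\right)\right)} = - \frac{\frac{1}{\frac{1}{918}}}{285} = \left(- \frac{1}{285}\right) 918 = - \frac{306}{95}$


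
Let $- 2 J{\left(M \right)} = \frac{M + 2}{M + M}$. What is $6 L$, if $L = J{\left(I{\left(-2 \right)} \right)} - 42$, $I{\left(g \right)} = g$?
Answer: $-252$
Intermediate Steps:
$J{\left(M \right)} = - \frac{2 + M}{4 M}$ ($J{\left(M \right)} = - \frac{\left(M + 2\right) \frac{1}{M + M}}{2} = - \frac{\left(2 + M\right) \frac{1}{2 M}}{2} = - \frac{\frac{1}{2} \frac{1}{M} \left(2 + M\right)}{2} = - \frac{2 + M}{4 M}$)
$L = -42$ ($L = \frac{-2 - -2}{4 \left(-2\right)} - 42 = \frac{1}{4} \left(- \frac{1}{2}\right) \left(-2 + 2\right) - 42 = \frac{1}{4} \left(- \frac{1}{2}\right) 0 - 42 = 0 - 42 = -42$)
$6 L = 6 \left(-42\right) = -252$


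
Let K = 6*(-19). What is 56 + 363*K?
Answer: -41326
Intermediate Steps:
K = -114
56 + 363*K = 56 + 363*(-114) = 56 - 41382 = -41326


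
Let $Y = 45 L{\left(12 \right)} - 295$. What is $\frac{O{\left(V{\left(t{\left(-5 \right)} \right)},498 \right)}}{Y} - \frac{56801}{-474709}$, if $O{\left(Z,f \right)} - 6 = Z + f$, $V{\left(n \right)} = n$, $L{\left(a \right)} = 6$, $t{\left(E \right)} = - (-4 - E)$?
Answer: $- \frac{237358602}{11867725} \approx -20.0$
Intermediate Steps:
$t{\left(E \right)} = 4 + E$
$Y = -25$ ($Y = 45 \cdot 6 - 295 = 270 - 295 = -25$)
$O{\left(Z,f \right)} = 6 + Z + f$ ($O{\left(Z,f \right)} = 6 + \left(Z + f\right) = 6 + Z + f$)
$\frac{O{\left(V{\left(t{\left(-5 \right)} \right)},498 \right)}}{Y} - \frac{56801}{-474709} = \frac{6 + \left(4 - 5\right) + 498}{-25} - \frac{56801}{-474709} = \left(6 - 1 + 498\right) \left(- \frac{1}{25}\right) - - \frac{56801}{474709} = 503 \left(- \frac{1}{25}\right) + \frac{56801}{474709} = - \frac{503}{25} + \frac{56801}{474709} = - \frac{237358602}{11867725}$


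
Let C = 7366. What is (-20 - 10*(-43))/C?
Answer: 205/3683 ≈ 0.055661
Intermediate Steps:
(-20 - 10*(-43))/C = (-20 - 10*(-43))/7366 = (-20 + 430)*(1/7366) = 410*(1/7366) = 205/3683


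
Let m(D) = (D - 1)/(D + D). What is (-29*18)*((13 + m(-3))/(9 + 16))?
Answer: -7134/25 ≈ -285.36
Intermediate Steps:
m(D) = (-1 + D)/(2*D) (m(D) = (-1 + D)/((2*D)) = (-1 + D)*(1/(2*D)) = (-1 + D)/(2*D))
(-29*18)*((13 + m(-3))/(9 + 16)) = (-29*18)*((13 + (½)*(-1 - 3)/(-3))/(9 + 16)) = -522*(13 + (½)*(-⅓)*(-4))/25 = -522*(13 + ⅔)/25 = -7134/25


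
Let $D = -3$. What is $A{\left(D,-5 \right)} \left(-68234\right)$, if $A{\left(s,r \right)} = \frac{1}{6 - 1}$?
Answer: $- \frac{68234}{5} \approx -13647.0$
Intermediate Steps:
$A{\left(s,r \right)} = \frac{1}{5}$
$A{\left(D,-5 \right)} \left(-68234\right) = \frac{1}{5} \left(-68234\right) = - \frac{68234}{5}$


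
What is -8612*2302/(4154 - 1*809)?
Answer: -19824824/3345 ≈ -5926.7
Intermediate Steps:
-8612*2302/(4154 - 1*809) = -8612*2302/(4154 - 809) = -8612/(3345*(1/2302)) = -8612/3345/2302 = -8612*2302/3345 = -19824824/3345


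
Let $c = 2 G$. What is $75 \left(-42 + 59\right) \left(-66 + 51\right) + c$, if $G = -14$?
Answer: $-19153$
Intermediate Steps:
$c = -28$ ($c = 2 \left(-14\right) = -28$)
$75 \left(-42 + 59\right) \left(-66 + 51\right) + c = 75 \left(-42 + 59\right) \left(-66 + 51\right) - 28 = 75 \cdot 17 \left(-15\right) - 28 = 75 \left(-255\right) - 28 = -19125 - 28 = -19153$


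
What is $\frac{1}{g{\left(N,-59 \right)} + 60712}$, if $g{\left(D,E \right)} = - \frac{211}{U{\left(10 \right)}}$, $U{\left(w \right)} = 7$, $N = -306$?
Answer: $\frac{7}{424773} \approx 1.6479 \cdot 10^{-5}$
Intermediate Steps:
$g{\left(D,E \right)} = - \frac{211}{7}$
$\frac{1}{g{\left(N,-59 \right)} + 60712} = \frac{1}{- \frac{211}{7} + 60712} = \frac{1}{\frac{424773}{7}} = \frac{7}{424773}$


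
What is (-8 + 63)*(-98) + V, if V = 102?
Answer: -5288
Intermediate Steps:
(-8 + 63)*(-98) + V = (-8 + 63)*(-98) + 102 = 55*(-98) + 102 = -5390 + 102 = -5288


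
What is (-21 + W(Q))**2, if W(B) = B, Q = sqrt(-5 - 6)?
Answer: (21 - I*sqrt(11))**2 ≈ 430.0 - 139.3*I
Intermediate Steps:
Q = I*sqrt(11) (Q = sqrt(-11) = I*sqrt(11) ≈ 3.3166*I)
(-21 + W(Q))**2 = (-21 + I*sqrt(11))**2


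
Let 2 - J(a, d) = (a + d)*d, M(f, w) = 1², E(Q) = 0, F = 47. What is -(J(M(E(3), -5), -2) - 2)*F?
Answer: 94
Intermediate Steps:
M(f, w) = 1
J(a, d) = 2 - d*(a + d) (J(a, d) = 2 - (a + d)*d = 2 - d*(a + d))
-(J(M(E(3), -5), -2) - 2)*F = -((2 - 1*(-2)² - 1*1*(-2)) - 2)*47 = -((2 - 1*4 + 2) - 2)*47 = -((2 - 4 + 2) - 2)*47 = -(0 - 2)*47 = -(-2)*47 = -1*(-94) = 94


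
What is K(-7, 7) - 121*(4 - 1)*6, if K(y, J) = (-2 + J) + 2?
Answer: -2171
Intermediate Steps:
K(y, J) = J
K(-7, 7) - 121*(4 - 1)*6 = 7 - 121*(4 - 1)*6 = 7 - 363*6 = 7 - 121*18 = 7 - 2178 = -2171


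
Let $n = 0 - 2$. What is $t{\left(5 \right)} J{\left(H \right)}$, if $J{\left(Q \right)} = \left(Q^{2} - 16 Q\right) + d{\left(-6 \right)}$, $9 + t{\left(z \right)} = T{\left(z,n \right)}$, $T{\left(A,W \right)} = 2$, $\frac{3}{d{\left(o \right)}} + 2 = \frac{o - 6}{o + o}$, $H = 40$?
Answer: $-6699$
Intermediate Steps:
$d{\left(o \right)} = \frac{3}{-2 + \frac{-6 + o}{2 o}}$ ($d{\left(o \right)} = \frac{3}{-2 + \frac{o - 6}{o + o}} = \frac{3}{-2 + \frac{-6 + o}{2 o}}$)
$n = -2$ ($n = 0 - 2 = -2$)
$t{\left(z \right)} = -7$ ($t{\left(z \right)} = -9 + 2 = -7$)
$J{\left(Q \right)} = -3 + Q^{2} - 16 Q$ ($J{\left(Q \right)} = \left(Q^{2} - 16 Q\right) - - \frac{12}{2 - 6} = \left(Q^{2} - 16 Q\right) - - \frac{12}{-4} = \left(Q^{2} - 16 Q\right) - \left(-12\right) \left(- \frac{1}{4}\right) = \left(Q^{2} - 16 Q\right) - 3 = -3 + Q^{2} - 16 Q$)
$t{\left(5 \right)} J{\left(H \right)} = - 7 \left(-3 + 40^{2} - 640\right) = - 7 \left(-3 + 1600 - 640\right) = \left(-7\right) 957 = -6699$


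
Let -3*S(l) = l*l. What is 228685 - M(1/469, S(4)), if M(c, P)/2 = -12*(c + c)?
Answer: 107253313/469 ≈ 2.2869e+5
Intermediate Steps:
S(l) = -l**2/3 (S(l) = -l*l/3 = -l**2/3)
M(c, P) = -48*c (M(c, P) = 2*(-12*(c + c)) = 2*(-24*c) = -48*c)
228685 - M(1/469, S(4)) = 228685 - (-48)/469 = 228685 - 1*(-48/469) = 228685 + 48/469 = 107253313/469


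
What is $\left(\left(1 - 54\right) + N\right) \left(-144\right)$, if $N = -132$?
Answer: $26640$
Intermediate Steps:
$\left(\left(1 - 54\right) + N\right) \left(-144\right) = \left(\left(1 - 54\right) - 132\right) \left(-144\right) = \left(-53 - 132\right) \left(-144\right) = \left(-185\right) \left(-144\right) = 26640$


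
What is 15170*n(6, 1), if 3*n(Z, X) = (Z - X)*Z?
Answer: 151700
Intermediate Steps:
n(Z, X) = Z*(Z - X)/3 (n(Z, X) = ((Z - X)*Z)/3 = (Z*(Z - X))/3 = Z*(Z - X)/3)
15170*n(6, 1) = 15170*((⅓)*6*(6 - 1*1)) = 15170*((⅓)*6*(6 - 1)) = 15170*((⅓)*6*5) = 15170*10 = 151700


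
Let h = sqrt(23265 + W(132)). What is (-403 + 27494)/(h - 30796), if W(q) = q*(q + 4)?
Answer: -834294436/948352399 - 27091*sqrt(41217)/948352399 ≈ -0.88553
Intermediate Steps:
W(q) = q*(4 + q)
h = sqrt(41217) (h = sqrt(23265 + 132*(4 + 132)) = sqrt(23265 + 132*136) = sqrt(23265 + 17952) = sqrt(41217) ≈ 203.02)
(-403 + 27494)/(h - 30796) = (-403 + 27494)/(sqrt(41217) - 30796) = 27091/(-30796 + sqrt(41217))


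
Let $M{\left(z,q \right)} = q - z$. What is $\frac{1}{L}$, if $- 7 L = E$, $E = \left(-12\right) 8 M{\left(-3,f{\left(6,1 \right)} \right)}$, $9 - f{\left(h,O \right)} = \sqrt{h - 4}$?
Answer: $\frac{7}{1136} + \frac{7 \sqrt{2}}{13632} \approx 0.0068882$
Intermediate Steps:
$f{\left(h,O \right)} = 9 - \sqrt{-4 + h}$ ($f{\left(h,O \right)} = 9 - \sqrt{h - 4} = 9 - \sqrt{-4 + h}$)
$E = -1152 + 96 \sqrt{2}$ ($E = \left(-12\right) 8 \left(\left(9 - \sqrt{-4 + 6}\right) - -3\right) = - 96 \left(\left(9 - \sqrt{2}\right) + 3\right) = - 96 \left(12 - \sqrt{2}\right) = -1152 + 96 \sqrt{2} \approx -1016.2$)
$L = \frac{1152}{7} - \frac{96 \sqrt{2}}{7}$ ($L = - \frac{-1152 + 96 \sqrt{2}}{7} = \frac{1152}{7} - \frac{96 \sqrt{2}}{7} \approx 145.18$)
$\frac{1}{L} = \frac{1}{\frac{1152}{7} - \frac{96 \sqrt{2}}{7}}$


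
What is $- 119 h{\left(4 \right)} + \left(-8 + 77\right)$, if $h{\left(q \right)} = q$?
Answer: $-407$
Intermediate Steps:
$- 119 h{\left(4 \right)} + \left(-8 + 77\right) = \left(-119\right) 4 + \left(-8 + 77\right) = -476 + 69 = -407$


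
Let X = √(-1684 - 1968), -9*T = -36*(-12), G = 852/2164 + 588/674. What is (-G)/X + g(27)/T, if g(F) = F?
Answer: -9/16 + 20985*I*√913/30264622 ≈ -0.5625 + 0.020951*I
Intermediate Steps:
G = 230835/182317 (G = 852*(1/2164) + 588*(1/674) = 213/541 + 294/337 = 230835/182317 ≈ 1.2661)
T = -48 (T = -(-4)*(-12) = -⅑*432 = -48)
X = 2*I*√913 (X = √(-3652) = 2*I*√913 ≈ 60.432*I)
(-G)/X + g(27)/T = (-1*230835/182317)/((2*I*√913)) + 27/(-48) = -(-20985)*I*√913/30264622 + 27*(-1/48) = 20985*I*√913/30264622 - 9/16 = -9/16 + 20985*I*√913/30264622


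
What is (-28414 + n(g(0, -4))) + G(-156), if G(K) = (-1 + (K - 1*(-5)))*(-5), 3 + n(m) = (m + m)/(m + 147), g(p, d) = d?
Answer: -3954959/143 ≈ -27657.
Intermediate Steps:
n(m) = -3 + 2*m/(147 + m) (n(m) = -3 + (m + m)/(m + 147) = -3 + (2*m)/(147 + m) = -3 + 2*m/(147 + m))
G(K) = -20 - 5*K (G(K) = (-1 + (K + 5))*(-5) = (-1 + (5 + K))*(-5) = (4 + K)*(-5) = -20 - 5*K)
(-28414 + n(g(0, -4))) + G(-156) = (-28414 + (-441 - 1*(-4))/(147 - 4)) + (-20 - 5*(-156)) = (-28414 + (-441 + 4)/143) + (-20 + 780) = (-28414 + (1/143)*(-437)) + 760 = (-28414 - 437/143) + 760 = -4063639/143 + 760 = -3954959/143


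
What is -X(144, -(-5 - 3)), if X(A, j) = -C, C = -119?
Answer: -119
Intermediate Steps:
X(A, j) = 119 (X(A, j) = -1*(-119) = 119)
-X(144, -(-5 - 3)) = -1*119 = -119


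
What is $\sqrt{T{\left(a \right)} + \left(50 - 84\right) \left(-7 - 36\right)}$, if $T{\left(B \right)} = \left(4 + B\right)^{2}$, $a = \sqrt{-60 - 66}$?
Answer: $2 \sqrt{338 + 6 i \sqrt{14}} \approx 36.79 + 1.2204 i$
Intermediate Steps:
$a = 3 i \sqrt{14}$ ($a = \sqrt{-126} = 3 i \sqrt{14} \approx 11.225 i$)
$\sqrt{T{\left(a \right)} + \left(50 - 84\right) \left(-7 - 36\right)} = \sqrt{\left(4 + 3 i \sqrt{14}\right)^{2} + \left(50 - 84\right) \left(-7 - 36\right)} = \sqrt{\left(4 + 3 i \sqrt{14}\right)^{2} - -1462} = \sqrt{\left(4 + 3 i \sqrt{14}\right)^{2} + 1462} = \sqrt{1462 + \left(4 + 3 i \sqrt{14}\right)^{2}}$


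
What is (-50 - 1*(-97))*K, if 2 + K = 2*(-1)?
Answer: -188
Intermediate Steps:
K = -4 (K = -2 + 2*(-1) = -2 - 2 = -4)
(-50 - 1*(-97))*K = (-50 - 1*(-97))*(-4) = (-50 + 97)*(-4) = 47*(-4) = -188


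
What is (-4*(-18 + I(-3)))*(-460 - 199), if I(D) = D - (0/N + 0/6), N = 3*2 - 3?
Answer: -55356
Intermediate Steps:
N = 3 (N = 6 - 3 = 3)
I(D) = D (I(D) = D - (0/3 + 0/6) = D - (0*(1/3) + 0*(1/6)) = D - (0 + 0) = D - 1*0 = D + 0 = D)
(-4*(-18 + I(-3)))*(-460 - 199) = (-4*(-18 - 3))*(-460 - 199) = -4*(-21)*(-659) = 84*(-659) = -55356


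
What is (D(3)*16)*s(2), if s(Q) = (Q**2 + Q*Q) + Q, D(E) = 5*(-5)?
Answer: -4000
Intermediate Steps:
D(E) = -25
s(Q) = Q + 2*Q**2 (s(Q) = (Q**2 + Q**2) + Q = 2*Q**2 + Q = Q + 2*Q**2)
(D(3)*16)*s(2) = (-25*16)*(2*(1 + 2*2)) = -800*(1 + 4) = -800*5 = -400*10 = -4000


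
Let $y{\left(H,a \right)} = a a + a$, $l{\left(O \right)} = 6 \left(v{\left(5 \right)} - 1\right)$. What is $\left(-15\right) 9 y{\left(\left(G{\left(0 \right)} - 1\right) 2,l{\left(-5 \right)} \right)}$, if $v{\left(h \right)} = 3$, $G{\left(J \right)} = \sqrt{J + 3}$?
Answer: $-21060$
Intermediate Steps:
$G{\left(J \right)} = \sqrt{3 + J}$
$l{\left(O \right)} = 12$ ($l{\left(O \right)} = 6 \left(3 - 1\right) = 6 \cdot 2 = 12$)
$y{\left(H,a \right)} = a + a^{2}$ ($y{\left(H,a \right)} = a^{2} + a = a + a^{2}$)
$\left(-15\right) 9 y{\left(\left(G{\left(0 \right)} - 1\right) 2,l{\left(-5 \right)} \right)} = \left(-15\right) 9 \cdot 12 \left(1 + 12\right) = - 135 \cdot 12 \cdot 13 = \left(-135\right) 156 = -21060$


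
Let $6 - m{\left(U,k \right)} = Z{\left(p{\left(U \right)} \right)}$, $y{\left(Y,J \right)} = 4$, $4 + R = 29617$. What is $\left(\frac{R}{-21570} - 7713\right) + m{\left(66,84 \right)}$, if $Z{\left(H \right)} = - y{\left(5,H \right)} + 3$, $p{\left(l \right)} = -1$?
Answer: $- \frac{55416011}{7190} \approx -7707.4$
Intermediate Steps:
$R = 29613$ ($R = -4 + 29617 = 29613$)
$Z{\left(H \right)} = -1$ ($Z{\left(H \right)} = \left(-1\right) 4 + 3 = -4 + 3 = -1$)
$m{\left(U,k \right)} = 7$ ($m{\left(U,k \right)} = 6 - -1 = 6 + 1 = 7$)
$\left(\frac{R}{-21570} - 7713\right) + m{\left(66,84 \right)} = \left(\frac{29613}{-21570} - 7713\right) + 7 = \left(29613 \left(- \frac{1}{21570}\right) - 7713\right) + 7 = \left(- \frac{9871}{7190} - 7713\right) + 7 = - \frac{55466341}{7190} + 7 = - \frac{55416011}{7190}$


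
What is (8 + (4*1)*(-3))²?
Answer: 16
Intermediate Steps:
(8 + (4*1)*(-3))² = (8 + 4*(-3))² = (8 - 12)² = (-4)² = 16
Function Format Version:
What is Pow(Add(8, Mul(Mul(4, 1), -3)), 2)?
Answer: 16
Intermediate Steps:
Pow(Add(8, Mul(Mul(4, 1), -3)), 2) = Pow(Add(8, Mul(4, -3)), 2) = Pow(Add(8, -12), 2) = Pow(-4, 2) = 16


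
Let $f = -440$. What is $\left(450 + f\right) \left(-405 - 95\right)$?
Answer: $-5000$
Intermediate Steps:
$\left(450 + f\right) \left(-405 - 95\right) = \left(450 - 440\right) \left(-405 - 95\right) = 10 \left(-405 + \left(-240 + 145\right)\right) = 10 \left(-405 - 95\right) = 10 \left(-500\right) = -5000$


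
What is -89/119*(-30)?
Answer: 2670/119 ≈ 22.437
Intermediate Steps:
-89/119*(-30) = 2670/119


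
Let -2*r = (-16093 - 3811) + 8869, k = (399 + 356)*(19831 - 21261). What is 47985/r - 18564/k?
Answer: 798606648/91645675 ≈ 8.7141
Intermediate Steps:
k = -1079650 (k = 755*(-1430) = -1079650)
r = 11035/2 (r = -((-16093 - 3811) + 8869)/2 = -(-19904 + 8869)/2 = -1/2*(-11035) = 11035/2 ≈ 5517.5)
47985/r - 18564/k = 47985/(11035/2) - 18564/(-1079650) = 47985*(2/11035) - 18564*(-1/1079650) = 19194/2207 + 714/41525 = 798606648/91645675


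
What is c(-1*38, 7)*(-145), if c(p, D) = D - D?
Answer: 0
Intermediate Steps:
c(p, D) = 0
c(-1*38, 7)*(-145) = 0*(-145) = 0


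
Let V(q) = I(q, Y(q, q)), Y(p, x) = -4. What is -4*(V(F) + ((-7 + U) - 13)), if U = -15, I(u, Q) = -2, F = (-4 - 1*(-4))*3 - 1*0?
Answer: 148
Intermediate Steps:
F = 0 (F = (-4 + 4)*3 + 0 = 0*3 + 0 = 0 + 0 = 0)
V(q) = -2
-4*(V(F) + ((-7 + U) - 13)) = -4*(-2 + ((-7 - 15) - 13)) = -4*(-2 + (-22 - 13)) = -4*(-2 - 35) = -4*(-37) = 148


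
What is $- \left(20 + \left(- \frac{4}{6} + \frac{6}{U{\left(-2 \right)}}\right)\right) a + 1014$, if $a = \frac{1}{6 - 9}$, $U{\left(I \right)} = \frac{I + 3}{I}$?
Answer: $\frac{9148}{9} \approx 1016.4$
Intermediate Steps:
$U{\left(I \right)} = \frac{3 + I}{I}$
$a = - \frac{1}{3}$ ($a = \frac{1}{-3} = - \frac{1}{3} \approx -0.33333$)
$- \left(20 + \left(- \frac{4}{6} + \frac{6}{U{\left(-2 \right)}}\right)\right) a + 1014 = - \frac{\left(20 + \left(- \frac{4}{6} + \frac{6}{\frac{1}{-2} \left(3 - 2\right)}\right)\right) \left(-1\right)}{3} + 1014 = - \frac{\left(20 + \left(\left(-4\right) \frac{1}{6} + \frac{6}{\left(- \frac{1}{2}\right) 1}\right)\right) \left(-1\right)}{3} + 1014 = - \frac{\left(20 + \left(- \frac{2}{3} + \frac{6}{- \frac{1}{2}}\right)\right) \left(-1\right)}{3} + 1014 = - \frac{\left(20 + \left(- \frac{2}{3} + 6 \left(-2\right)\right)\right) \left(-1\right)}{3} + 1014 = - \frac{\left(20 - \frac{38}{3}\right) \left(-1\right)}{3} + 1014 = - \frac{22 \left(-1\right)}{3 \cdot 3} + 1014 = \left(-1\right) \left(- \frac{22}{9}\right) + 1014 = \frac{22}{9} + 1014 = \frac{9148}{9}$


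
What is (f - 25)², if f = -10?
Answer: 1225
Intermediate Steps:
(f - 25)² = (-10 - 25)² = (-35)² = 1225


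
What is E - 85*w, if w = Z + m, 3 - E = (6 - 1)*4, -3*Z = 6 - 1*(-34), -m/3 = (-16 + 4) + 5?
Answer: -2006/3 ≈ -668.67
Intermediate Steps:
m = 21 (m = -3*((-16 + 4) + 5) = -3*(-12 + 5) = -3*(-7) = 21)
Z = -40/3 (Z = -(6 - 1*(-34))/3 = -(6 + 34)/3 = -⅓*40 = -40/3 ≈ -13.333)
E = -17 (E = 3 - (6 - 1)*4 = 3 - 5*4 = 3 - 1*20 = 3 - 20 = -17)
w = 23/3 (w = -40/3 + 21 = 23/3 ≈ 7.6667)
E - 85*w = -17 - 85*23/3 = -17 - 1955/3 = -2006/3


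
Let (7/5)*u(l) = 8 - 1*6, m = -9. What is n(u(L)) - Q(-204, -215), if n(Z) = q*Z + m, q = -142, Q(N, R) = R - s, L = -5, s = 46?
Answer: 344/7 ≈ 49.143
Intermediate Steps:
Q(N, R) = -46 + R (Q(N, R) = R - 1*46 = R - 46 = -46 + R)
u(l) = 10/7 (u(l) = 5*(8 - 1*6)/7 = 5*(8 - 6)/7 = (5/7)*2 = 10/7)
n(Z) = -9 - 142*Z (n(Z) = -142*Z - 9 = -9 - 142*Z)
n(u(L)) - Q(-204, -215) = (-9 - 142*10/7) - (-46 - 215) = (-9 - 1420/7) - 1*(-261) = -1483/7 + 261 = 344/7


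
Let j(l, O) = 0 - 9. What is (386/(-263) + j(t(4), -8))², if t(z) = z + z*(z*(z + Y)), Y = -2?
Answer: 7579009/69169 ≈ 109.57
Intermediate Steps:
t(z) = z + z²*(-2 + z) (t(z) = z + z*(z*(z - 2)) = z + z*(z*(-2 + z)) = z + z²*(-2 + z))
j(l, O) = -9
(386/(-263) + j(t(4), -8))² = (386/(-263) - 9)² = (386*(-1/263) - 9)² = (-386/263 - 9)² = (-2753/263)² = 7579009/69169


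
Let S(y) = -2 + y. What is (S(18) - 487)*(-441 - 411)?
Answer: 401292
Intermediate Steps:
(S(18) - 487)*(-441 - 411) = ((-2 + 18) - 487)*(-441 - 411) = (16 - 487)*(-852) = -471*(-852) = 401292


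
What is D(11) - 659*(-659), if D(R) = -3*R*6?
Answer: 434083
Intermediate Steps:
D(R) = -18*R
D(11) - 659*(-659) = -18*11 - 659*(-659) = -198 + 434281 = 434083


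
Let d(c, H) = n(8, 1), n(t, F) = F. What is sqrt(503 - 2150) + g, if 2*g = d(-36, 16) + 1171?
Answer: 586 + 3*I*sqrt(183) ≈ 586.0 + 40.583*I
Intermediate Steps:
d(c, H) = 1
g = 586 (g = (1 + 1171)/2 = (1/2)*1172 = 586)
sqrt(503 - 2150) + g = sqrt(503 - 2150) + 586 = sqrt(-1647) + 586 = 3*I*sqrt(183) + 586 = 586 + 3*I*sqrt(183)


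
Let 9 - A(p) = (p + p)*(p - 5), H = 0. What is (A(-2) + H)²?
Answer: 361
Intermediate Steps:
A(p) = 9 - 2*p*(-5 + p) (A(p) = 9 - (p + p)*(p - 5) = 9 - 2*p*(-5 + p))
(A(-2) + H)² = ((9 - 2*(-2)² + 10*(-2)) + 0)² = ((9 - 2*4 - 20) + 0)² = ((9 - 8 - 20) + 0)² = (-19 + 0)² = (-19)² = 361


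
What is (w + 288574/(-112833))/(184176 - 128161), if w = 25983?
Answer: 586290253/1264068099 ≈ 0.46381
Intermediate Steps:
(w + 288574/(-112833))/(184176 - 128161) = (25983 + 288574/(-112833))/(184176 - 128161) = (25983 + 288574*(-1/112833))/56015 = (25983 - 288574/112833)*(1/56015) = (2931451265/112833)*(1/56015) = 586290253/1264068099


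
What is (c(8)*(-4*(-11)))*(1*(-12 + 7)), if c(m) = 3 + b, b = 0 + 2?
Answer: -1100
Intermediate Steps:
b = 2
c(m) = 5 (c(m) = 3 + 2 = 5)
(c(8)*(-4*(-11)))*(1*(-12 + 7)) = (5*(-4*(-11)))*(1*(-12 + 7)) = (5*44)*(1*(-5)) = 220*(-5) = -1100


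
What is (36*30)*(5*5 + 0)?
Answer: 27000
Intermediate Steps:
(36*30)*(5*5 + 0) = 1080*(25 + 0) = 1080*25 = 27000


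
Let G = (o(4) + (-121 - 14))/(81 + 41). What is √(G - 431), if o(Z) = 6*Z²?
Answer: I*√6419762/122 ≈ 20.768*I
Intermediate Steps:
G = -39/122 (G = (6*4² + (-121 - 14))/(81 + 41) = (6*16 - 135)/122 = (96 - 135)*(1/122) = -39*1/122 = -39/122 ≈ -0.31967)
√(G - 431) = √(-39/122 - 431) = √(-52621/122) = I*√6419762/122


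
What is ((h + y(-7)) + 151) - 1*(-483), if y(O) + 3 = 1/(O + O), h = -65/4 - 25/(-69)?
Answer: 1188259/1932 ≈ 615.04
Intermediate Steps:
h = -4385/276 (h = -65*1/4 - 25*(-1/69) = -65/4 + 25/69 = -4385/276 ≈ -15.888)
y(O) = -3 + 1/(2*O) (y(O) = -3 + 1/(O + O) = -3 + 1/(2*O))
((h + y(-7)) + 151) - 1*(-483) = ((-4385/276 + (-3 + (1/2)/(-7))) + 151) - 1*(-483) = ((-4385/276 + (-3 + (1/2)*(-1/7))) + 151) + 483 = ((-4385/276 + (-3 - 1/14)) + 151) + 483 = ((-4385/276 - 43/14) + 151) + 483 = (-36629/1932 + 151) + 483 = 255103/1932 + 483 = 1188259/1932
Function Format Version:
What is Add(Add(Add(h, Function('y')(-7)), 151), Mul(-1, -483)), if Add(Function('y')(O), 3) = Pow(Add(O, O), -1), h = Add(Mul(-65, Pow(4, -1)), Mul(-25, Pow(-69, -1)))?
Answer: Rational(1188259, 1932) ≈ 615.04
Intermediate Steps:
h = Rational(-4385, 276) (h = Add(Mul(-65, Rational(1, 4)), Mul(-25, Rational(-1, 69))) = Add(Rational(-65, 4), Rational(25, 69)) = Rational(-4385, 276) ≈ -15.888)
Function('y')(O) = Add(-3, Mul(Rational(1, 2), Pow(O, -1))) (Function('y')(O) = Add(-3, Pow(Add(O, O), -1)) = Add(-3, Pow(Mul(2, O), -1)) = Add(-3, Mul(Rational(1, 2), Pow(O, -1))))
Add(Add(Add(h, Function('y')(-7)), 151), Mul(-1, -483)) = Add(Add(Add(Rational(-4385, 276), Add(-3, Mul(Rational(1, 2), Pow(-7, -1)))), 151), Mul(-1, -483)) = Add(Add(Add(Rational(-4385, 276), Add(-3, Mul(Rational(1, 2), Rational(-1, 7)))), 151), 483) = Add(Add(Add(Rational(-4385, 276), Add(-3, Rational(-1, 14))), 151), 483) = Add(Add(Add(Rational(-4385, 276), Rational(-43, 14)), 151), 483) = Add(Add(Rational(-36629, 1932), 151), 483) = Add(Rational(255103, 1932), 483) = Rational(1188259, 1932)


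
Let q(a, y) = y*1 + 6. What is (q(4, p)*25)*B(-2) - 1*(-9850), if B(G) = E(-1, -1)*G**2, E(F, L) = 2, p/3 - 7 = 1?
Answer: 15850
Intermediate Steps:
p = 24 (p = 21 + 3*1 = 21 + 3 = 24)
q(a, y) = 6 + y (q(a, y) = y + 6 = 6 + y)
B(G) = 2*G**2
(q(4, p)*25)*B(-2) - 1*(-9850) = ((6 + 24)*25)*(2*(-2)**2) - 1*(-9850) = (30*25)*(2*4) + 9850 = 750*8 + 9850 = 6000 + 9850 = 15850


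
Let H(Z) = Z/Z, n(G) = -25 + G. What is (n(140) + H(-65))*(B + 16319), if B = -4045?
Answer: 1423784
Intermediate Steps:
H(Z) = 1
(n(140) + H(-65))*(B + 16319) = ((-25 + 140) + 1)*(-4045 + 16319) = (115 + 1)*12274 = 116*12274 = 1423784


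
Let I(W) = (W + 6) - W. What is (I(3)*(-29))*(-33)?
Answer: 5742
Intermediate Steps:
I(W) = 6 (I(W) = (6 + W) - W = 6)
(I(3)*(-29))*(-33) = (6*(-29))*(-33) = -174*(-33) = 5742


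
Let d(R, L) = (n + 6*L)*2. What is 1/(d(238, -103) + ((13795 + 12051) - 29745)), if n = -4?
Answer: -1/5143 ≈ -0.00019444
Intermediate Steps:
d(R, L) = -8 + 12*L (d(R, L) = (-4 + 6*L)*2 = -8 + 12*L)
1/(d(238, -103) + ((13795 + 12051) - 29745)) = 1/((-8 + 12*(-103)) + ((13795 + 12051) - 29745)) = 1/((-8 - 1236) + (25846 - 29745)) = 1/(-1244 - 3899) = 1/(-5143) = -1/5143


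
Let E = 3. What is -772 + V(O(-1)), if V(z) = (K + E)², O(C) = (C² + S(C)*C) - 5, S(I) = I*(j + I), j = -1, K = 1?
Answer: -756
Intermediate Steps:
S(I) = I*(-1 + I)
O(C) = -5 + C² + C²*(-1 + C) (O(C) = (C² + (C*(-1 + C))*C) - 5 = (C² + C²*(-1 + C)) - 5 = -5 + C² + C²*(-1 + C))
V(z) = 16 (V(z) = (1 + 3)² = 4² = 16)
-772 + V(O(-1)) = -772 + 16 = -756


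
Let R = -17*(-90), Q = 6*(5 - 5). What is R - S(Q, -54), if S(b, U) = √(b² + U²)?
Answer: 1476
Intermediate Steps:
Q = 0 (Q = 6*0 = 0)
S(b, U) = √(U² + b²)
R = 1530
R - S(Q, -54) = 1530 - √((-54)² + 0²) = 1530 - √(2916 + 0) = 1530 - √2916 = 1530 - 1*54 = 1530 - 54 = 1476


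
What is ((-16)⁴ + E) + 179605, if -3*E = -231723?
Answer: 322382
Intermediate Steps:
E = 77241 (E = -⅓*(-231723) = 77241)
((-16)⁴ + E) + 179605 = ((-16)⁴ + 77241) + 179605 = (65536 + 77241) + 179605 = 142777 + 179605 = 322382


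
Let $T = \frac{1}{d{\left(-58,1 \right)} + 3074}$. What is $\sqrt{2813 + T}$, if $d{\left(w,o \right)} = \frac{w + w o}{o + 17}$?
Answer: $\frac{\sqrt{536018382326}}{13804} \approx 53.038$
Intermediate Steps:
$d{\left(w,o \right)} = \frac{w + o w}{17 + o}$
$T = \frac{9}{27608}$ ($T = \frac{1}{- \frac{58 \left(1 + 1\right)}{17 + 1} + 3074} = \frac{1}{\left(-58\right) \frac{1}{18} \cdot 2 + 3074} = \frac{1}{- \frac{58}{9} + 3074} = \frac{1}{\frac{27608}{9}} = \frac{9}{27608} \approx 0.00032599$)
$\sqrt{2813 + T} = \sqrt{2813 + \frac{9}{27608}} = \sqrt{\frac{77661313}{27608}} = \frac{\sqrt{536018382326}}{13804}$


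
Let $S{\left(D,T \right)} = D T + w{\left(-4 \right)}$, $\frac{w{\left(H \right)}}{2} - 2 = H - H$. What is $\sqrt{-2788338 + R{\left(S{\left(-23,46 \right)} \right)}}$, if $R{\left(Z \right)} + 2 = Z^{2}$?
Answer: $4 i \sqrt{104839} \approx 1295.2 i$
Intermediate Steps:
$w{\left(H \right)} = 4$ ($w{\left(H \right)} = 4 + 2 \left(H - H\right) = 4 + 2 \cdot 0 = 4 + 0 = 4$)
$S{\left(D,T \right)} = 4 + D T$ ($S{\left(D,T \right)} = D T + 4 = 4 + D T$)
$R{\left(Z \right)} = -2 + Z^{2}$
$\sqrt{-2788338 + R{\left(S{\left(-23,46 \right)} \right)}} = \sqrt{-2788338 - \left(2 - \left(4 - 1058\right)^{2}\right)} = \sqrt{-2788338 - \left(2 - \left(-1054\right)^{2}\right)} = \sqrt{-2788338 + \left(-2 + 1110916\right)} = \sqrt{-2788338 + 1110914} = \sqrt{-1677424} = 4 i \sqrt{104839}$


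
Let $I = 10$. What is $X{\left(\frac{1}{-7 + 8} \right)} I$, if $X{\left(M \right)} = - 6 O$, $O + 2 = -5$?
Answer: $420$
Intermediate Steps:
$O = -7$ ($O = -2 - 5 = -7$)
$X{\left(M \right)} = 42$ ($X{\left(M \right)} = \left(-6\right) \left(-7\right) = 42$)
$X{\left(\frac{1}{-7 + 8} \right)} I = 42 \cdot 10 = 420$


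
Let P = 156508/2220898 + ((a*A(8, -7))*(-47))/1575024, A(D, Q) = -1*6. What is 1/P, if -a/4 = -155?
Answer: 72874326074/13225117969 ≈ 5.5103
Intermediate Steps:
a = 620 (a = -4*(-155) = 620)
A(D, Q) = -6
P = 13225117969/72874326074 (P = 156508/2220898 + ((620*(-6))*(-47))/1575024 = 156508*(1/2220898) - 3720*(-47)*(1/1575024) = 78254/1110449 + 174840*(1/1575024) = 78254/1110449 + 7285/65626 = 13225117969/72874326074 ≈ 0.18148)
1/P = 1/(13225117969/72874326074) = 72874326074/13225117969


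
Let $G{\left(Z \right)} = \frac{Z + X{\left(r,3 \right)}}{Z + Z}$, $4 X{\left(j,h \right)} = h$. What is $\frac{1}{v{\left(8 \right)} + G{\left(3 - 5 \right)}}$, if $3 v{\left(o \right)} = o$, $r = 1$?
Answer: $\frac{48}{143} \approx 0.33566$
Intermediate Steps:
$X{\left(j,h \right)} = \frac{h}{4}$
$G{\left(Z \right)} = \frac{\frac{3}{4} + Z}{2 Z}$ ($G{\left(Z \right)} = \frac{Z + \frac{1}{4} \cdot 3}{Z + Z} = \frac{Z + \frac{3}{4}}{2 Z} = \left(\frac{3}{4} + Z\right) \frac{1}{2 Z} = \frac{\frac{3}{4} + Z}{2 Z}$)
$v{\left(o \right)} = \frac{o}{3}$
$\frac{1}{v{\left(8 \right)} + G{\left(3 - 5 \right)}} = \frac{1}{\frac{1}{3} \cdot 8 + \frac{3 + 4 \left(3 - 5\right)}{8 \left(3 - 5\right)}} = \frac{1}{\frac{8}{3} + \frac{3 + 4 \left(3 - 5\right)}{8 \left(3 - 5\right)}} = \frac{1}{\frac{8}{3} + \frac{3 + 4 \left(-2\right)}{8 \left(-2\right)}} = \frac{1}{\frac{8}{3} + \frac{1}{8} \left(- \frac{1}{2}\right) \left(3 - 8\right)} = \frac{1}{\frac{8}{3} + \frac{1}{8} \left(- \frac{1}{2}\right) \left(-5\right)} = \frac{1}{\frac{8}{3} + \frac{5}{16}} = \frac{1}{\frac{143}{48}} = \frac{48}{143}$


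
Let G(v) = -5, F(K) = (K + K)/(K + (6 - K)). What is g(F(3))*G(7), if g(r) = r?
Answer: -5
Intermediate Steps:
F(K) = K/3 (F(K) = (2*K)/6 = (2*K)*(⅙) = K/3)
g(F(3))*G(7) = ((⅓)*3)*(-5) = 1*(-5) = -5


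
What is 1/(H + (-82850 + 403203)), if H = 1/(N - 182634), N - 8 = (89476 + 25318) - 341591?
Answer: 409423/131159886318 ≈ 3.1216e-6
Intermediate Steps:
N = -226789 (N = 8 + ((89476 + 25318) - 341591) = 8 + (114794 - 341591) = 8 - 226797 = -226789)
H = -1/409423 (H = 1/(-226789 - 182634) = 1/(-409423) = -1/409423 ≈ -2.4425e-6)
1/(H + (-82850 + 403203)) = 1/(-1/409423 + (-82850 + 403203)) = 1/(-1/409423 + 320353) = 1/(131159886318/409423) = 409423/131159886318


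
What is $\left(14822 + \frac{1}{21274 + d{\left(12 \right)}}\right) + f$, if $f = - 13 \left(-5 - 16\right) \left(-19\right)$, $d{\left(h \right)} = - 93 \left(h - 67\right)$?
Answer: $\frac{254258016}{26389} \approx 9635.0$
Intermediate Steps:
$d{\left(h \right)} = 6231 - 93 h$ ($d{\left(h \right)} = - 93 \left(-67 + h\right) = 6231 - 93 h$)
$f = -5187$ ($f = \left(-13\right) \left(-21\right) \left(-19\right) = 273 \left(-19\right) = -5187$)
$\left(14822 + \frac{1}{21274 + d{\left(12 \right)}}\right) + f = \left(14822 + \frac{1}{21274 + \left(6231 - 1116\right)}\right) - 5187 = \left(14822 + \frac{1}{21274 + 5115}\right) - 5187 = \left(14822 + \frac{1}{26389}\right) - 5187 = \frac{391137759}{26389} - 5187 = \frac{254258016}{26389}$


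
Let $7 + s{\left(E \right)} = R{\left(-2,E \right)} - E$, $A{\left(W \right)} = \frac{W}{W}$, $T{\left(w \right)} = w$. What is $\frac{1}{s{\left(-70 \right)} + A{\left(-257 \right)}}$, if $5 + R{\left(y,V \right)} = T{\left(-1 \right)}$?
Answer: $\frac{1}{58} \approx 0.017241$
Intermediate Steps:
$A{\left(W \right)} = 1$
$R{\left(y,V \right)} = -6$ ($R{\left(y,V \right)} = -5 - 1 = -6$)
$s{\left(E \right)} = -13 - E$ ($s{\left(E \right)} = -7 - \left(6 + E\right) = -13 - E$)
$\frac{1}{s{\left(-70 \right)} + A{\left(-257 \right)}} = \frac{1}{\left(-13 - -70\right) + 1} = \frac{1}{\left(-13 + 70\right) + 1} = \frac{1}{57 + 1} = \frac{1}{58}$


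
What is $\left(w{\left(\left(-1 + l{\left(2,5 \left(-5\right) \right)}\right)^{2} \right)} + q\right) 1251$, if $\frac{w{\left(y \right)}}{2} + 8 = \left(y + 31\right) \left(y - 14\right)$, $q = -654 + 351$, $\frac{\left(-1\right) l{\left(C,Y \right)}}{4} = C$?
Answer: $18375939$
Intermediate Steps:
$l{\left(C,Y \right)} = - 4 C$
$q = -303$
$w{\left(y \right)} = -16 + 2 \left(-14 + y\right) \left(31 + y\right)$ ($w{\left(y \right)} = -16 + 2 \left(y + 31\right) \left(y - 14\right) = -16 + 2 \left(31 + y\right) \left(-14 + y\right) = -16 + 2 \left(-14 + y\right) \left(31 + y\right)$)
$\left(w{\left(\left(-1 + l{\left(2,5 \left(-5\right) \right)}\right)^{2} \right)} + q\right) 1251 = \left(\left(-884 + 2 \left(\left(-1 - 8\right)^{2}\right)^{2} + 34 \left(-1 - 8\right)^{2}\right) - 303\right) 1251 = \left(\left(-884 + 2 \left(\left(-9\right)^{2}\right)^{2} + 34 \left(-9\right)^{2}\right) - 303\right) 1251 = \left(\left(-884 + 2 \cdot 81^{2} + 34 \cdot 81\right) - 303\right) 1251 = \left(\left(-884 + 2 \cdot 6561 + 2754\right) - 303\right) 1251 = \left(\left(-884 + 13122 + 2754\right) - 303\right) 1251 = \left(14992 - 303\right) 1251 = 14689 \cdot 1251 = 18375939$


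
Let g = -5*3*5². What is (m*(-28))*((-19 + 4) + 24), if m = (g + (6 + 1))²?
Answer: -34126848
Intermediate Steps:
g = -375 (g = -15*25 = -375)
m = 135424 (m = (-375 + (6 + 1))² = (-375 + 7)² = (-368)² = 135424)
(m*(-28))*((-19 + 4) + 24) = (135424*(-28))*((-19 + 4) + 24) = -3791872*(-15 + 24) = -3791872*9 = -34126848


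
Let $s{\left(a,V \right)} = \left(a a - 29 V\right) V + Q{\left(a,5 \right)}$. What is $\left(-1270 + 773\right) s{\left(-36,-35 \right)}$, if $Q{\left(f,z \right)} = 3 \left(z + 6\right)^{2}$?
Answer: $40019434$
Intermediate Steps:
$Q{\left(f,z \right)} = 3 \left(6 + z\right)^{2}$
$s{\left(a,V \right)} = 363 + V \left(a^{2} - 29 V\right)$ ($s{\left(a,V \right)} = \left(a a - 29 V\right) V + 3 \left(6 + 5\right)^{2} = \left(a^{2} - 29 V\right) V + 3 \cdot 11^{2} = V \left(a^{2} - 29 V\right) + 3 \cdot 121 = V \left(a^{2} - 29 V\right) + 363 = 363 + V \left(a^{2} - 29 V\right)$)
$\left(-1270 + 773\right) s{\left(-36,-35 \right)} = \left(-1270 + 773\right) \left(363 - 29 \left(-35\right)^{2} - 35 \left(-36\right)^{2}\right) = - 497 \left(363 - 35525 - 45360\right) = \left(-497\right) \left(-80522\right) = 40019434$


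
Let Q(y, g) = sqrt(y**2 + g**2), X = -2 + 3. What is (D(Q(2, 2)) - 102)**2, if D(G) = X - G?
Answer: 10209 + 404*sqrt(2) ≈ 10780.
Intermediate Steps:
X = 1
Q(y, g) = sqrt(g**2 + y**2)
D(G) = 1 - G
(D(Q(2, 2)) - 102)**2 = ((1 - sqrt(2**2 + 2**2)) - 102)**2 = ((1 - sqrt(4 + 4)) - 102)**2 = ((1 - sqrt(8)) - 102)**2 = ((1 - 2*sqrt(2)) - 102)**2 = (-101 - 2*sqrt(2))**2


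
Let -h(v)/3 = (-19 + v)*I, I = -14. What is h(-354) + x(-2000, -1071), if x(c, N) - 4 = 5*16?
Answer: -15582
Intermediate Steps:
x(c, N) = 84 (x(c, N) = 4 + 5*16 = 4 + 80 = 84)
h(v) = -798 + 42*v (h(v) = -3*(-19 + v)*(-14) = -3*(266 - 14*v) = -798 + 42*v)
h(-354) + x(-2000, -1071) = (-798 + 42*(-354)) + 84 = (-798 - 14868) + 84 = -15666 + 84 = -15582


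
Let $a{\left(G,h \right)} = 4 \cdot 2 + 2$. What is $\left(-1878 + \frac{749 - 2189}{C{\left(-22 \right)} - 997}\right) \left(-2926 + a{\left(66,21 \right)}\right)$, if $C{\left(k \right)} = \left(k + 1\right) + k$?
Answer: $\frac{71138736}{13} \approx 5.4722 \cdot 10^{6}$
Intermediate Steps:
$a{\left(G,h \right)} = 10$ ($a{\left(G,h \right)} = 8 + 2 = 10$)
$C{\left(k \right)} = 1 + 2 k$ ($C{\left(k \right)} = \left(1 + k\right) + k = 1 + 2 k$)
$\left(-1878 + \frac{749 - 2189}{C{\left(-22 \right)} - 997}\right) \left(-2926 + a{\left(66,21 \right)}\right) = \left(-1878 + \frac{749 - 2189}{\left(1 + 2 \left(-22\right)\right) - 997}\right) \left(-2926 + 10\right) = \left(-1878 - \frac{1440}{\left(1 - 44\right) - 997}\right) \left(-2916\right) = \left(-1878 - \frac{1440}{-43 - 997}\right) \left(-2916\right) = \left(-1878 - \frac{1440}{-1040}\right) \left(-2916\right) = \left(-1878 - - \frac{18}{13}\right) \left(-2916\right) = \left(-1878 + \frac{18}{13}\right) \left(-2916\right) = \left(- \frac{24396}{13}\right) \left(-2916\right) = \frac{71138736}{13}$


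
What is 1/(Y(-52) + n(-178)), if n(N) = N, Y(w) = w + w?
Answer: -1/282 ≈ -0.0035461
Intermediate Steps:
Y(w) = 2*w
1/(Y(-52) + n(-178)) = 1/(2*(-52) - 178) = 1/(-104 - 178) = 1/(-282) = -1/282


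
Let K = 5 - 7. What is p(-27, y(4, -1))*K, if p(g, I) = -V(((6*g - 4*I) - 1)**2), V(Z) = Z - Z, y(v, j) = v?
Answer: 0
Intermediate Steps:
V(Z) = 0
p(g, I) = 0 (p(g, I) = -1*0 = 0)
K = -2
p(-27, y(4, -1))*K = 0*(-2) = 0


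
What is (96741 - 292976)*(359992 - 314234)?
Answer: -8979321130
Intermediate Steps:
(96741 - 292976)*(359992 - 314234) = -196235*45758 = -8979321130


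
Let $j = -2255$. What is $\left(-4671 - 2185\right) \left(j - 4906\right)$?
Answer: $49095816$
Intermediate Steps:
$\left(-4671 - 2185\right) \left(j - 4906\right) = \left(-4671 - 2185\right) \left(-2255 - 4906\right) = \left(-6856\right) \left(-7161\right) = 49095816$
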